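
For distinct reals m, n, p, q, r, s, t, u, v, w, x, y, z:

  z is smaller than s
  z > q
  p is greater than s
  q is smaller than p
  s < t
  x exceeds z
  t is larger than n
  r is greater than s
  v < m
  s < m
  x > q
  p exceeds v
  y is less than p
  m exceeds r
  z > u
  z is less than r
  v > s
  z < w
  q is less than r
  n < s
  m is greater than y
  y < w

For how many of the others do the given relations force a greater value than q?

9

The elements the relations force above q are z, s, t, r, w, x, v, p, m — no chain reaches any other.
That is 9.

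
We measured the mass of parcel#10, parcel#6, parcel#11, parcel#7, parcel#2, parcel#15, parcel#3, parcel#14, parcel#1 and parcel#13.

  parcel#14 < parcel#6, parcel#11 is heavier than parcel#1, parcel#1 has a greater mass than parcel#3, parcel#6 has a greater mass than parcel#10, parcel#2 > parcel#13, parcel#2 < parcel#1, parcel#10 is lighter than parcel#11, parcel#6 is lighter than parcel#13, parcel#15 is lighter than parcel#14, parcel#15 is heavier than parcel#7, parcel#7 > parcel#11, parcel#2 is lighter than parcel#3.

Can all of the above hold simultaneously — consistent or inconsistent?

We have parcel#14 < parcel#6 stated directly, yet also parcel#6 < parcel#13 < parcel#2 < parcel#3 < parcel#1 < parcel#11 < parcel#7 < parcel#15 < parcel#14 by chaining the others — so parcel#6 < parcel#14. Contradiction.

inconsistent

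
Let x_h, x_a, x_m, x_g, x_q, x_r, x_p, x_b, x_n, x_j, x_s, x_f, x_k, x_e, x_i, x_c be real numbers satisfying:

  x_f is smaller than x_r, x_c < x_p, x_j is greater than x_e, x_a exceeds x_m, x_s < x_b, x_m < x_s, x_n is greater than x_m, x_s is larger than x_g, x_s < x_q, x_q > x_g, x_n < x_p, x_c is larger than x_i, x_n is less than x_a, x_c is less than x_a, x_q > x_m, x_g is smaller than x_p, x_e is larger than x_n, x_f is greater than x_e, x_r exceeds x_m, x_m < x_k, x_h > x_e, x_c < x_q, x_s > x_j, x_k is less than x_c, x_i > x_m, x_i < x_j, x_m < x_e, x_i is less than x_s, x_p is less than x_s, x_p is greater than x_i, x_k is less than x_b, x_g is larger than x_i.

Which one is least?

Chaining upward from x_m: directly above it, x_i, x_k, x_n, x_e, x_s, x_q, x_r, x_a; then x_g, x_c, x_j, x_p, x_f, x_b, x_h.
That covers every other element, and nothing is given below x_m, so x_m is the least.

x_m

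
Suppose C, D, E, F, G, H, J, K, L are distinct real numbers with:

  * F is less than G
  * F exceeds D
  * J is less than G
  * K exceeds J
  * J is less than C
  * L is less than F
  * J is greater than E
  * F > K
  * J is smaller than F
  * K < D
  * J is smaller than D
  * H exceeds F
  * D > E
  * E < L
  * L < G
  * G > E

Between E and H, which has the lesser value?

E

Following the relations from E: E < J < K < D < F < H.
So E < H; E is the smaller of the two.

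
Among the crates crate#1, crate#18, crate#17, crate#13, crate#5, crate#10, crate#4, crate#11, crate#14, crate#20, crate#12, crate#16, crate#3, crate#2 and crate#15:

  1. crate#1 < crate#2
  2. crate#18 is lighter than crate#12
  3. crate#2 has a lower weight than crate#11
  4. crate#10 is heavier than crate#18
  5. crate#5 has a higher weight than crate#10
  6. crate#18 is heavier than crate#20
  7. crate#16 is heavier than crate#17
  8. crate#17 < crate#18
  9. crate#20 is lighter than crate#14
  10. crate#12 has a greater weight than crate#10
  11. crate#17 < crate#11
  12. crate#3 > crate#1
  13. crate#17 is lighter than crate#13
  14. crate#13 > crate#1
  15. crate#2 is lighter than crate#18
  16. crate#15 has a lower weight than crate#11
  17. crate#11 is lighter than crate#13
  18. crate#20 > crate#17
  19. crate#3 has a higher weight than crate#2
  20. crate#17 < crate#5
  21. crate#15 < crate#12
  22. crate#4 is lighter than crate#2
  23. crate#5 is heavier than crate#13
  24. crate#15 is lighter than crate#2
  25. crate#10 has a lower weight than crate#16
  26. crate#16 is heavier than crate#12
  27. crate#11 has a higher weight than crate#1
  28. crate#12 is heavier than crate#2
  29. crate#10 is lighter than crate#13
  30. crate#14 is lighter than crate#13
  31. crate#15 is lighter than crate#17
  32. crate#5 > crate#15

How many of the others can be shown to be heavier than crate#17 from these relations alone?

9

Directly above crate#17: crate#20, crate#18, crate#11, crate#13, crate#5, crate#16.
One step further: crate#14, crate#10, crate#12 (9 so far).
No other element is forced above crate#17 by the given relations, so the count is 9.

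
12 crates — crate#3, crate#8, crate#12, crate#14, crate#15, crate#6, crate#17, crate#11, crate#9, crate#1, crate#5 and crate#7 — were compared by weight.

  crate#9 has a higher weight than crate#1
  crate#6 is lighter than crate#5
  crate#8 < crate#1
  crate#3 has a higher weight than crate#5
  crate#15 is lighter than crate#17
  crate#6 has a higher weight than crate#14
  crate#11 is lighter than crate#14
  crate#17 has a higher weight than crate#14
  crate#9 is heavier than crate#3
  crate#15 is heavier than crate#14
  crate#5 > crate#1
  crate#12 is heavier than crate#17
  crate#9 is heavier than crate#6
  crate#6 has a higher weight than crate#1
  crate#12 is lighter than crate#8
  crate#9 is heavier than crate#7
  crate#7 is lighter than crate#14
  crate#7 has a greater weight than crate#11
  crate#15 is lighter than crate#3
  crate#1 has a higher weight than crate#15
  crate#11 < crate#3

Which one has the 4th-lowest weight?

Chaining the given pairs: crate#11 < crate#7 < crate#14 < crate#15 < crate#17 < crate#12 < crate#8 < crate#1 < crate#6 < crate#5 < crate#3 < crate#9.
The 4th smallest is crate#15.

crate#15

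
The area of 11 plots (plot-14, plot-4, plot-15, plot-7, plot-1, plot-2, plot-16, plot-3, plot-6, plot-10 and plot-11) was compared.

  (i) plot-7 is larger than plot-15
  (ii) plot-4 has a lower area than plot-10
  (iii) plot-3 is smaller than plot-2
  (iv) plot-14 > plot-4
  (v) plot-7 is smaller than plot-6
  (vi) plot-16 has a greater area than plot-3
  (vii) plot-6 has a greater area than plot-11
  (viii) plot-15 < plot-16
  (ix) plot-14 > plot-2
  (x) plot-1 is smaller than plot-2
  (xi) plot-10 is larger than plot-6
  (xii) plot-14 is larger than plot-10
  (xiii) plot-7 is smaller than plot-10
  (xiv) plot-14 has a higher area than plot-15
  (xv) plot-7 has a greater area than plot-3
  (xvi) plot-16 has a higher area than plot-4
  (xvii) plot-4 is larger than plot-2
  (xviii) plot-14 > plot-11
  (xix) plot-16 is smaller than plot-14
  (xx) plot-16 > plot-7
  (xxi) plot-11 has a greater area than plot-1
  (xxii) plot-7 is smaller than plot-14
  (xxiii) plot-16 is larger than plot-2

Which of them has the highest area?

plot-15 is not greatest since plot-15 < plot-7; plot-3 is not greatest since plot-3 < plot-2; plot-1 is not greatest since plot-1 < plot-11; plot-2 is not greatest since plot-2 < plot-4; plot-11 is not greatest since plot-11 < plot-6; plot-7 is not greatest since plot-7 < plot-14; plot-6 is not greatest since plot-6 < plot-10; plot-4 is not greatest since plot-4 < plot-14; plot-10 is not greatest since plot-10 < plot-14; plot-16 is not greatest since plot-16 < plot-14.
Only plot-14 has nothing above it, so plot-14 is the highest area.

plot-14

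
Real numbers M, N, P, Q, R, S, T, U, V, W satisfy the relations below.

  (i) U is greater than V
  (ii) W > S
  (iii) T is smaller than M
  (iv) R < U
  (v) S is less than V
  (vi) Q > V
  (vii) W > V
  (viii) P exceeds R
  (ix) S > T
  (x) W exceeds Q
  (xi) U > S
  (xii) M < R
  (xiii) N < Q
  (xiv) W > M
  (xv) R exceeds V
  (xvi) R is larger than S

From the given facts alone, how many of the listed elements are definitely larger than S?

6

From S the given relations immediately reach V, R, U, W.
From those, Q, P — 6 in total.
No other element is forced above S by the given relations, so the count is 6.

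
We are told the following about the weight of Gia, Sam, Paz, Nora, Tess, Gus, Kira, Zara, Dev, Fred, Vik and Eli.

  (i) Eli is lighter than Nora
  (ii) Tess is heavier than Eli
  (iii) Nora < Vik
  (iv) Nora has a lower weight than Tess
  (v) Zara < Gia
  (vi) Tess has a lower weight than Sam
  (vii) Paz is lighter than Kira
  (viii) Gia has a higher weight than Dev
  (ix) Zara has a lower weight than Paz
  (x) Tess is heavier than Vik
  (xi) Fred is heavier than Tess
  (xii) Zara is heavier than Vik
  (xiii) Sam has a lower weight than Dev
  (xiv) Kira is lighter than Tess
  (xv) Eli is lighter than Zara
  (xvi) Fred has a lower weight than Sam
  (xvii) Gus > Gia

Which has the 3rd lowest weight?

Vik

Piecing the relations together gives one ordering: Eli < Nora < Vik < Zara < Paz < Kira < Tess < Fred < Sam < Dev < Gia < Gus.
The 3rd smallest is Vik.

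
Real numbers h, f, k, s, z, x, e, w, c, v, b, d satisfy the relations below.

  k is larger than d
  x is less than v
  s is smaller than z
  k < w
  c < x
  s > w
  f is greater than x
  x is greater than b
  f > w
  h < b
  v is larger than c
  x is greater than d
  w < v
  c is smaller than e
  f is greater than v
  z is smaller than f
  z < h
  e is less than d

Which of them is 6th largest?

Piecing the relations together gives one ordering: c < e < d < k < w < s < z < h < b < x < v < f.
The 6th largest is z.

z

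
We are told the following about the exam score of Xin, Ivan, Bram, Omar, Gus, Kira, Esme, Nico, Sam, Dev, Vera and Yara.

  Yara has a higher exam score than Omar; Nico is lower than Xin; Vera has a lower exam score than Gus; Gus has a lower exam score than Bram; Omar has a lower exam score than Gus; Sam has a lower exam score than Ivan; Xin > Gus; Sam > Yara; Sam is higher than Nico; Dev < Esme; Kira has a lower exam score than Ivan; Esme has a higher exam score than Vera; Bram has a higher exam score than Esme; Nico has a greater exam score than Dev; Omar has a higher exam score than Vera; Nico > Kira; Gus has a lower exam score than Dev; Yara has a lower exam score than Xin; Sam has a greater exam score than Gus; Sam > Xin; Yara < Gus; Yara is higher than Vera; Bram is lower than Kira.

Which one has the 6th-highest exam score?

Chaining the given pairs: Vera < Omar < Yara < Gus < Dev < Esme < Bram < Kira < Nico < Xin < Sam < Ivan.
Counting 6 from the largest end gives Bram.

Bram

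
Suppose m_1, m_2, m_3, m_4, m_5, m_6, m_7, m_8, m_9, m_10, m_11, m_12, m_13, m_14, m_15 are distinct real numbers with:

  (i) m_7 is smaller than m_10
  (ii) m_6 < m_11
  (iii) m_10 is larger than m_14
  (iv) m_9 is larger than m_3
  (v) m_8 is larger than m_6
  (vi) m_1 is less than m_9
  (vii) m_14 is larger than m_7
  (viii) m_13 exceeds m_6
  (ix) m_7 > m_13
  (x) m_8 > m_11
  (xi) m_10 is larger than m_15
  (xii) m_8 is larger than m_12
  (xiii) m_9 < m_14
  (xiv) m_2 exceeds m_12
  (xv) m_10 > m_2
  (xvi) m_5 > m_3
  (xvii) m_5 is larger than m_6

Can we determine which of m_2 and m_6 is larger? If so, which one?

Following every chain through m_6: above m_6 we get m_13, m_7, m_5, m_14, m_11, m_8, m_10.
m_2 is not reached, and no chain runs the other way from m_2 to m_6.
So the given relations leave the order of m_6 and m_2 undetermined.

undetermined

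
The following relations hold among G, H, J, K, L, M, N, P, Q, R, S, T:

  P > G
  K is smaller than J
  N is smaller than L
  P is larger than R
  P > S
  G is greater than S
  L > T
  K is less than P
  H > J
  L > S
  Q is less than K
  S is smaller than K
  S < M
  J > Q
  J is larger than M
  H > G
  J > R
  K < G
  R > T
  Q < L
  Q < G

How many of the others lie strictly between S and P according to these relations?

The relations place S below P. An element lies strictly between them when it is forced above S and also forced below P.
Above S: {M, K, G, L, J, H}. Below P: {T, Q, R, K, G}.
Intersection: {K, G} — 2.

2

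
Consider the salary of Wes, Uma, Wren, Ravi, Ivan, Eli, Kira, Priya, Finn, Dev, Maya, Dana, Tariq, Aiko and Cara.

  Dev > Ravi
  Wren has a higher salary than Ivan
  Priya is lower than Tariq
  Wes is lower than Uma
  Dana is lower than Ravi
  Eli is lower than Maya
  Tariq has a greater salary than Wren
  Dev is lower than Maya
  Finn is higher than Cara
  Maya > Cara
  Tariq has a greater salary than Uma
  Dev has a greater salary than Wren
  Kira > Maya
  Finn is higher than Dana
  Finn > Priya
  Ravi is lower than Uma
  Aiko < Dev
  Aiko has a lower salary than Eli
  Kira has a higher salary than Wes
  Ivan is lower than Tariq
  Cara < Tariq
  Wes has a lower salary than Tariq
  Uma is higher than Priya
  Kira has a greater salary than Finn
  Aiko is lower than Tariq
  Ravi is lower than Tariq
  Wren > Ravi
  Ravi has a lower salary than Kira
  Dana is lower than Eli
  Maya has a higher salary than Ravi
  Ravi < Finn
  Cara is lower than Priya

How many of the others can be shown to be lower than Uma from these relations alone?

The elements the relations force below Uma are Cara, Wes, Dana, Ravi, Priya — no chain reaches any other.
That is 5.

5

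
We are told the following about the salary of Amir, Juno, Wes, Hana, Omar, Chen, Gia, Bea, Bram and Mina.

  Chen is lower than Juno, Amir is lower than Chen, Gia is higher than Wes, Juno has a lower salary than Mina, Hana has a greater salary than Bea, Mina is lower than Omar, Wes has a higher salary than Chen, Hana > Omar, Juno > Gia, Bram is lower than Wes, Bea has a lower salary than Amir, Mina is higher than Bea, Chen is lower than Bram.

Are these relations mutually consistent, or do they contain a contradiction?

The single ordering Bea < Amir < Chen < Bram < Wes < Gia < Juno < Mina < Omar < Hana satisfies every listed relation, so no contradiction arises.

consistent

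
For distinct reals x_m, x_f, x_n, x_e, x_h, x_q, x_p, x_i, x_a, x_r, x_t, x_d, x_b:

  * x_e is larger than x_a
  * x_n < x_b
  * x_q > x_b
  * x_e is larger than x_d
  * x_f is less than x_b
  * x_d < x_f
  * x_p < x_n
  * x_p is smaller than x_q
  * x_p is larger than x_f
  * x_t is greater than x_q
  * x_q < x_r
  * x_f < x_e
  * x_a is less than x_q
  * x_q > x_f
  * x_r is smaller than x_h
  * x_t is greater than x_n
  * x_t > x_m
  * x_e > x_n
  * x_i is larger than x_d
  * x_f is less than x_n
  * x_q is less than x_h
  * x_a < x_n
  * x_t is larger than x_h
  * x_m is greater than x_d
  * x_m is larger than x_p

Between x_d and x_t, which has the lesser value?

Following the relations from x_d: x_d < x_f < x_p < x_n < x_b < x_q < x_r < x_h < x_t.
So x_d < x_t; x_d is the smaller of the two.

x_d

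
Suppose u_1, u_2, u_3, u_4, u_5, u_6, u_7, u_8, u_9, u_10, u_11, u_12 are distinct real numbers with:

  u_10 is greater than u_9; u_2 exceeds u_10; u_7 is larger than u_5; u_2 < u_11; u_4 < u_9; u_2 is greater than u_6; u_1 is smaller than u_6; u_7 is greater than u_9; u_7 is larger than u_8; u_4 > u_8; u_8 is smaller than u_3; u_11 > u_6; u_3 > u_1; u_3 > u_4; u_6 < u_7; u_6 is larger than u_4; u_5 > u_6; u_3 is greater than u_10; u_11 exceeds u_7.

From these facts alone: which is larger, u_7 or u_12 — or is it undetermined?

Following every chain through u_7: above u_7 we get u_11; below u_7 we get u_8, u_4, u_1, u_6, u_9, u_5.
u_12 is not reached, and no chain runs the other way from u_12 to u_7.
So the given relations leave the order of u_7 and u_12 undetermined.

undetermined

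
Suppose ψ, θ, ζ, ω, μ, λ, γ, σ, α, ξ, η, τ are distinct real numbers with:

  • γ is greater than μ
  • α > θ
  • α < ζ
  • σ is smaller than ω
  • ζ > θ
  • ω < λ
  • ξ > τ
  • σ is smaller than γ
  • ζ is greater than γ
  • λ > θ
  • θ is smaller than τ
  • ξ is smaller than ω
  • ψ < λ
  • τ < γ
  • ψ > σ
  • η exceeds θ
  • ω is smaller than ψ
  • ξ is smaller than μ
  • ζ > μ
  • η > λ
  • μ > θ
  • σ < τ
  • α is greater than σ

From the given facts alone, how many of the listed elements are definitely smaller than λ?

6

Directly below λ: θ, ω, ψ.
One step further: σ, ξ (5 so far).
One step further: τ (6 so far).
Nothing else is reachable below λ; 6 in all.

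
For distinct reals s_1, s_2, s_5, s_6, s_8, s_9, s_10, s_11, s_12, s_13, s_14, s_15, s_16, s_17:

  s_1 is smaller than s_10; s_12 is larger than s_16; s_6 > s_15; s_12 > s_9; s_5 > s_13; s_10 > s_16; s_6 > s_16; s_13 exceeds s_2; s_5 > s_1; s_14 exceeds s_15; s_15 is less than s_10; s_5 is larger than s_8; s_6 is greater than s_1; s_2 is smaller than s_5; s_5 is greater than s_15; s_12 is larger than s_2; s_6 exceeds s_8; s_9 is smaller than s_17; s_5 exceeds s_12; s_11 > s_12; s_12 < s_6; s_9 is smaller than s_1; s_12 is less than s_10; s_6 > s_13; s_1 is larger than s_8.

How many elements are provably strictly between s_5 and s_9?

Chaining upward from s_9 reaches: s_1, s_12, s_6, s_17, s_10, s_11.
Chaining downward from s_5 reaches: s_15, s_8, s_2, s_13, s_16, s_1, s_12.
Strictly between s_9 and s_5 are those in both lists: s_1, s_12 — 2 elements.

2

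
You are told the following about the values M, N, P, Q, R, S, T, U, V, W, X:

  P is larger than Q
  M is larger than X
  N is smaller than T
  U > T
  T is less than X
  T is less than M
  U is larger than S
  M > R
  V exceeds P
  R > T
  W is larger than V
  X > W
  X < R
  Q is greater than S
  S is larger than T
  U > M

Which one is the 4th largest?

X

The consecutive relations fix a unique order: N < T < S < Q < P < V < W < X < R < M < U.
Counting 4 from the largest end gives X.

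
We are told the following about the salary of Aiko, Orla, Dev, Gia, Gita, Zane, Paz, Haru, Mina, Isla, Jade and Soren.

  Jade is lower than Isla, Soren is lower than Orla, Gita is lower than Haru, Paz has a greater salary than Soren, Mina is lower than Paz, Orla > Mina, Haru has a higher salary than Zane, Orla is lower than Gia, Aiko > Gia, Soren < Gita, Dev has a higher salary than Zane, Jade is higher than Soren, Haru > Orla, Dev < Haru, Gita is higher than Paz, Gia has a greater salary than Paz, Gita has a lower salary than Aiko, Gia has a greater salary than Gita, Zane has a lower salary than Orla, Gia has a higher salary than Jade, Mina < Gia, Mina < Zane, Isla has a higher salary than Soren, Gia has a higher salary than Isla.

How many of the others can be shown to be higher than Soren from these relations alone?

8

The elements the relations force above Soren are Jade, Isla, Paz, Gita, Orla, Gia, Aiko, Haru — no chain reaches any other.
That is 8.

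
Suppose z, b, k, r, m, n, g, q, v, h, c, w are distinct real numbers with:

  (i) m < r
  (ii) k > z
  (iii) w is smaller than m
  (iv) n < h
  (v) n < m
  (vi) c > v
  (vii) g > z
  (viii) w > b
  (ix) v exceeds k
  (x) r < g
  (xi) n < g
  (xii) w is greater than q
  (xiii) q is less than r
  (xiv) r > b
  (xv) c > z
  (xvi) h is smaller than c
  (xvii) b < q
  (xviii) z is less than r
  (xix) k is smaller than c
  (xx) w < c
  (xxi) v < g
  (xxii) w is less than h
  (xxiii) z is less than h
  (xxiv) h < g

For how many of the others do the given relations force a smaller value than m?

Directly below m: n, w.
One step further: b, q (4 so far).
No other element is forced below m by the given relations, so the count is 4.

4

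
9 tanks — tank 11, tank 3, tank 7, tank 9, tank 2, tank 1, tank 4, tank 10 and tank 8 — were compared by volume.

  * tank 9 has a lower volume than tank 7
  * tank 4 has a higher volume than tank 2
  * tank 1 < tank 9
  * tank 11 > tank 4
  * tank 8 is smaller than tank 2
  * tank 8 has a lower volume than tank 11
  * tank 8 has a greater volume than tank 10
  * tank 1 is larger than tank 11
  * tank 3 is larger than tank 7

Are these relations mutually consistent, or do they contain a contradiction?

Every relation is compatible with tank 10 < tank 8 < tank 2 < tank 4 < tank 11 < tank 1 < tank 9 < tank 7 < tank 3; the set is consistent.

consistent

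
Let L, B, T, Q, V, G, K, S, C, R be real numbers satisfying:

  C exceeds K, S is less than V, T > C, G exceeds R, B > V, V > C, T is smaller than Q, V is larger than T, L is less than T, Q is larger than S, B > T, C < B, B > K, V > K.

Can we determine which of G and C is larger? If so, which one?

Following every chain through C: above C we get T, V, B, Q; below C we get K.
G is not reached, and no chain runs the other way from G to C.
So the given relations leave the order of C and G undetermined.

undetermined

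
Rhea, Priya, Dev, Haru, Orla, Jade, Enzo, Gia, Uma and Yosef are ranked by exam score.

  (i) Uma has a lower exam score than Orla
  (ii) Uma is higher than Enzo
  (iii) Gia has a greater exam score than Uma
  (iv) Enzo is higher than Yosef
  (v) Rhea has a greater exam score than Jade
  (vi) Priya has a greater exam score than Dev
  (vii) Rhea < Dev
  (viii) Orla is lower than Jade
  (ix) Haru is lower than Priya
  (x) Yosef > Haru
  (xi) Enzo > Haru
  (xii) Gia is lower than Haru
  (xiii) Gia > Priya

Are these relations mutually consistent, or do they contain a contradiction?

We have Gia < Haru stated directly, yet also Haru < Yosef < Enzo < Uma < Orla < Jade < Rhea < Dev < Priya < Gia by chaining the others — so Haru < Gia. Contradiction.

inconsistent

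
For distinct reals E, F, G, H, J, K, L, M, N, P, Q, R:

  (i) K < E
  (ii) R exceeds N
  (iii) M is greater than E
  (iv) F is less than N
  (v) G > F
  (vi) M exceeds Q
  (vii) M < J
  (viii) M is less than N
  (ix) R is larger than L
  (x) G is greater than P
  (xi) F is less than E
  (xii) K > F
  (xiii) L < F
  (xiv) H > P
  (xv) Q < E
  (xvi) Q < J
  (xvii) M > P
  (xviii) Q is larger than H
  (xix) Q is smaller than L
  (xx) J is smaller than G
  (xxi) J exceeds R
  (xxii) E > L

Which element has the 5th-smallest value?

The consecutive relations fix a unique order: P < H < Q < L < F < K < E < M < N < R < J < G.
The 5th smallest is F.

F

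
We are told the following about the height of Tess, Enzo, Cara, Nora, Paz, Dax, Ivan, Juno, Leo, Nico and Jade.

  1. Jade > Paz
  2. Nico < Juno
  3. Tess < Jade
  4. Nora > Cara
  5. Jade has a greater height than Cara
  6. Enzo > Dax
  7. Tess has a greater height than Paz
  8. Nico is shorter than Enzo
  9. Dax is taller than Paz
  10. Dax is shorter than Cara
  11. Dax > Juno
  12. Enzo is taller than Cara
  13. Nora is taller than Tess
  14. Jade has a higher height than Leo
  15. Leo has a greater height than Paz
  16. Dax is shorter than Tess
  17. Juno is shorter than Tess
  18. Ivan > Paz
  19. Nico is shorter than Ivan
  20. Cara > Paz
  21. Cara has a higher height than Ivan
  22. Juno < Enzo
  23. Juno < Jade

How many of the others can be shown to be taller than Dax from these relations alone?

5

The elements the relations force above Dax are Tess, Cara, Enzo, Nora, Jade — no chain reaches any other.
That is 5.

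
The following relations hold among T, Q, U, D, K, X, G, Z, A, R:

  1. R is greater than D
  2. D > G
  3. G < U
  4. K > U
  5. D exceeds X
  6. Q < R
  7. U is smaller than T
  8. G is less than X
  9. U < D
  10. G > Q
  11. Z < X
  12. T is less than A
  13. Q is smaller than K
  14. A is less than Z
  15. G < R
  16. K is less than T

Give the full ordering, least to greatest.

Nothing is placed below Q, so it is least; from there Q < G; G < U; U < K; K < T; T < A; A < Z; Z < X; X < D; D < R, each given directly.

Q < G < U < K < T < A < Z < X < D < R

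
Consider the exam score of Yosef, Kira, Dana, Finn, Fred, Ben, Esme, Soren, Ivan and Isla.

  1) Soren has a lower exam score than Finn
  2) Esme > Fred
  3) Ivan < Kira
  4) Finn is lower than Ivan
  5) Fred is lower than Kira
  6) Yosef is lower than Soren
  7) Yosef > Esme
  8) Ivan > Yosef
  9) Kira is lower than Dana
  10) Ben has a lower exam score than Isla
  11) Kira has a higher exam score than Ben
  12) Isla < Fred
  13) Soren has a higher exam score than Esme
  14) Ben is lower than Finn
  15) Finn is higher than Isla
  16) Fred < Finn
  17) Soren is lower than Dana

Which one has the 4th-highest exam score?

Piecing the relations together gives one ordering: Ben < Isla < Fred < Esme < Yosef < Soren < Finn < Ivan < Kira < Dana.
The 4th largest is Finn.

Finn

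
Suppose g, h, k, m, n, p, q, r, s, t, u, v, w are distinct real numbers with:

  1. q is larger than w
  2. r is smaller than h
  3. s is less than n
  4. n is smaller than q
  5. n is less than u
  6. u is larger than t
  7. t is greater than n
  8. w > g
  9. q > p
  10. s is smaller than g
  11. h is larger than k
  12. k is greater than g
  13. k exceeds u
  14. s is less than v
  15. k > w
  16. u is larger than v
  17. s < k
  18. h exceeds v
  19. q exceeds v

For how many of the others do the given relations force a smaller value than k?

From k the given relations immediately reach s, g, w, u.
From those, n, v, t — 7 in total.
No other element is forced below k by the given relations, so the count is 7.

7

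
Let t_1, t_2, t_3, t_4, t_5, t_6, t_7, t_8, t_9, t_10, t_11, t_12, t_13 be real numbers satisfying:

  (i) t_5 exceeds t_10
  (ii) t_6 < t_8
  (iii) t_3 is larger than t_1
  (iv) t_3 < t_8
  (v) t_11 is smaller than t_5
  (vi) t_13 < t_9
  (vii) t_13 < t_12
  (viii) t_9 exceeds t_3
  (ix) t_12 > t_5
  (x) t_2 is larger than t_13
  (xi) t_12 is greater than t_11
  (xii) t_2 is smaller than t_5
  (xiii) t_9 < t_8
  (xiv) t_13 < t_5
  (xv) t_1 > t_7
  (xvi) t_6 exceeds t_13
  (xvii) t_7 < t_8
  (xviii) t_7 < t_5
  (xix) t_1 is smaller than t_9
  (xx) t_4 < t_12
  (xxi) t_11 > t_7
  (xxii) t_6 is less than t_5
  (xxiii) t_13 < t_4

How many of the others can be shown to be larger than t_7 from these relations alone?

Directly above t_7: t_1, t_11, t_8, t_5.
One step further: t_3, t_9, t_12 (7 so far).
No other element is forced above t_7 by the given relations, so the count is 7.

7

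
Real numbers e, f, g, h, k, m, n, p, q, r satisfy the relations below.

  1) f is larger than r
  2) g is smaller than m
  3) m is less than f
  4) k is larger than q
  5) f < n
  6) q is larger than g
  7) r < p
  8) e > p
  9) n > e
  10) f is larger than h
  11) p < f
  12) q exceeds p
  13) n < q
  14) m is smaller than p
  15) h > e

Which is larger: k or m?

m < p and p < e give m < e.
With e < h: m < p < e < h.
With h < f: m < p < e < h < f.
With f < n: m < p < e < h < f < n.
With n < q: m < p < e < h < f < n < q.
Then q < k extends the chain to k.
So m < k; k is the larger of the two.

k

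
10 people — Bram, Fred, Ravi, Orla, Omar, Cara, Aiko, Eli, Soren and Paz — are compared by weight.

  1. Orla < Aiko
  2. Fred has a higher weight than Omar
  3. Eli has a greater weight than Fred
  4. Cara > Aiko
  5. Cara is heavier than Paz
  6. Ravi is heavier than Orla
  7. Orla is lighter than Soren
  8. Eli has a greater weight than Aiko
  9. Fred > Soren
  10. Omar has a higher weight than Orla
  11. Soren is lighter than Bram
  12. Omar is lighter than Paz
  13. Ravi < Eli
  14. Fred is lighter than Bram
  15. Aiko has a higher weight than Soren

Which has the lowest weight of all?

Orla

Ravi is not least since Orla < Ravi; Omar is not least since Orla < Omar; Soren is not least since Orla < Soren; Paz is not least since Omar < Paz; Aiko is not least since Orla < Aiko; Fred is not least since Omar < Fred; Cara is not least since Aiko < Cara; Bram is not least since Soren < Bram; Eli is not least since Aiko < Eli.
Only Orla has nothing below it, so Orla is the lowest weight.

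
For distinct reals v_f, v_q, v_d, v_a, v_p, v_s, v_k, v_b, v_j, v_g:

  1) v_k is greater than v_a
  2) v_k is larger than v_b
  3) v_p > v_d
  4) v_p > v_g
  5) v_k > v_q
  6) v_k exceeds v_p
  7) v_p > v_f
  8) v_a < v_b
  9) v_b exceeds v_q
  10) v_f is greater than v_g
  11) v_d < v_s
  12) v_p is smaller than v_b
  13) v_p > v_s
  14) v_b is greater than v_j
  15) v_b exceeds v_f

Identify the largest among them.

v_k

v_g is not greatest since v_g < v_p; v_q is not greatest since v_q < v_k; v_f is not greatest since v_f < v_p; v_d is not greatest since v_d < v_s; v_s is not greatest since v_s < v_p; v_j is not greatest since v_j < v_b; v_a is not greatest since v_a < v_b; v_p is not greatest since v_p < v_k; v_b is not greatest since v_b < v_k.
Only v_k has nothing above it, so v_k is the largest.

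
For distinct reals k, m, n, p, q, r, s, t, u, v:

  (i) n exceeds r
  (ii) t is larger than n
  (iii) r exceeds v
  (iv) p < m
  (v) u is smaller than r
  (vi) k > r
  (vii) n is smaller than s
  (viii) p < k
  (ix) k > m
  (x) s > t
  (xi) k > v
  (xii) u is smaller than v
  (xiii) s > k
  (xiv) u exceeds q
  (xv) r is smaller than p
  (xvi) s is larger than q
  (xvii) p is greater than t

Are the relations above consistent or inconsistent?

consistent

Every relation is compatible with q < u < v < r < n < t < p < m < k < s; the set is consistent.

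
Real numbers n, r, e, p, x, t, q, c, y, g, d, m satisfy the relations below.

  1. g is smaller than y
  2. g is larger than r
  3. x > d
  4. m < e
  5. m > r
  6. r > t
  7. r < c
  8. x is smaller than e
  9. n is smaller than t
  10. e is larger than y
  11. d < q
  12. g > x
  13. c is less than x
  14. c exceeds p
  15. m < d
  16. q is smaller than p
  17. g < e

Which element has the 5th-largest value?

c

Piecing the relations together gives one ordering: n < t < r < m < d < q < p < c < x < g < y < e.
The 5th largest is c.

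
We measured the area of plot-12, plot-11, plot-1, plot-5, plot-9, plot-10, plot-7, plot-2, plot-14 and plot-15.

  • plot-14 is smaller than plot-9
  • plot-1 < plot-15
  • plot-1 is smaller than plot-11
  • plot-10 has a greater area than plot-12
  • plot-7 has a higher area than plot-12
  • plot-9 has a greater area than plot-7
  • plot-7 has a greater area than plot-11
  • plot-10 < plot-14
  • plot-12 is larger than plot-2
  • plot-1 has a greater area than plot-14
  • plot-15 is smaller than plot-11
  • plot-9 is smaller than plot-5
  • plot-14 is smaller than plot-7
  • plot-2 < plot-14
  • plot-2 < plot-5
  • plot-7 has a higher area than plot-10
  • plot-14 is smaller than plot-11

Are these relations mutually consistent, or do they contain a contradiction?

The single ordering plot-2 < plot-12 < plot-10 < plot-14 < plot-1 < plot-15 < plot-11 < plot-7 < plot-9 < plot-5 satisfies every listed relation, so no contradiction arises.

consistent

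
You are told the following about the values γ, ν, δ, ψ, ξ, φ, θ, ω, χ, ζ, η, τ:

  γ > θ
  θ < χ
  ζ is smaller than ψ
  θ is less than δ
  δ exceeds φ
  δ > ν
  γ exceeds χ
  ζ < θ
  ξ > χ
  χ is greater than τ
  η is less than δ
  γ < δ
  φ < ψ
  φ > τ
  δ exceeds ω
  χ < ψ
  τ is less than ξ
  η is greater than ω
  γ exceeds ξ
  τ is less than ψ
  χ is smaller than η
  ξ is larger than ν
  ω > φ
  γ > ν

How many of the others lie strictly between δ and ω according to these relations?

Chaining upward from ω reaches: η.
Chaining downward from δ reaches: ν, τ, φ, ζ, θ, χ, η, ξ, γ.
Strictly between ω and δ are those in both lists: η — 1 element.

1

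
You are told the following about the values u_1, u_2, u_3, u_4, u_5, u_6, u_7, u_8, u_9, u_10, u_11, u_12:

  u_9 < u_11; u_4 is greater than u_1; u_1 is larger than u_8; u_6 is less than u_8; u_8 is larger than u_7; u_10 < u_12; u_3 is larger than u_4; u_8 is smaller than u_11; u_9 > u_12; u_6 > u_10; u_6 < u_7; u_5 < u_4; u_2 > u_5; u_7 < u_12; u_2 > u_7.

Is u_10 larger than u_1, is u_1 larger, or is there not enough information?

u_1

Link the given pairs in sequence: u_10 < u_6; u_6 < u_7; u_7 < u_8; u_8 < u_1.
Together: u_10 < u_6 < u_7 < u_8 < u_1.
So u_1 is larger.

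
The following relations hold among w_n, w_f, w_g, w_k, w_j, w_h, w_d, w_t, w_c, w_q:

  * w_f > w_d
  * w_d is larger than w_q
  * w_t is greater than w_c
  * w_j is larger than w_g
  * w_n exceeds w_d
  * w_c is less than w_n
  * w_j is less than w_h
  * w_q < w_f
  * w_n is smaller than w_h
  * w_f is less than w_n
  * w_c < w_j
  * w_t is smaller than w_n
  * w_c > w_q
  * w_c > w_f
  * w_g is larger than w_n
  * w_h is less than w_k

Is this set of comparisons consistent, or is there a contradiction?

consistent

The single ordering w_q < w_d < w_f < w_c < w_t < w_n < w_g < w_j < w_h < w_k satisfies every listed relation, so no contradiction arises.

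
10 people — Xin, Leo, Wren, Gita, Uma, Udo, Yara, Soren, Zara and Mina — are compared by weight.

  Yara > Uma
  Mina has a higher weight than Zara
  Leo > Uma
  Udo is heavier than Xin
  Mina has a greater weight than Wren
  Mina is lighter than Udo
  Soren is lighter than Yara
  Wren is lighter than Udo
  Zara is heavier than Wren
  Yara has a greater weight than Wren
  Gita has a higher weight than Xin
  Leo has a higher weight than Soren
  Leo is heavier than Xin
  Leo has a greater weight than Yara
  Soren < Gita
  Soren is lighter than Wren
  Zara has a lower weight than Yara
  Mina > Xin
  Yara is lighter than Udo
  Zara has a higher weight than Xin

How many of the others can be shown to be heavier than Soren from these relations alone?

7

The elements the relations force above Soren are Wren, Zara, Yara, Mina, Udo, Gita, Leo — no chain reaches any other.
That is 7.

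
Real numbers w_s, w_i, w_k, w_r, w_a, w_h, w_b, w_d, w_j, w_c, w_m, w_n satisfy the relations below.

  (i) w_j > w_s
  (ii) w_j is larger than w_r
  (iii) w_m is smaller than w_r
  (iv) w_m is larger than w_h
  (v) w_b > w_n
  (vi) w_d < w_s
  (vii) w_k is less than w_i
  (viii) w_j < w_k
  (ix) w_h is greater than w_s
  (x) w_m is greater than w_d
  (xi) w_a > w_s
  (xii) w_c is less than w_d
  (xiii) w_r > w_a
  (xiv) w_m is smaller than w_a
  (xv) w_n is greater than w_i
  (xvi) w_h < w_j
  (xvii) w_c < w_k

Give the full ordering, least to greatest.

w_c < w_d < w_s < w_h < w_m < w_a < w_r < w_j < w_k < w_i < w_n < w_b

Each adjacent pair is fixed by a given relation: w_c < w_d; w_d < w_s; w_s < w_h; w_h < w_m; w_m < w_a; w_a < w_r; w_r < w_j; w_j < w_k; w_k < w_i; w_i < w_n; w_n < w_b. Chaining them end to end gives the full order.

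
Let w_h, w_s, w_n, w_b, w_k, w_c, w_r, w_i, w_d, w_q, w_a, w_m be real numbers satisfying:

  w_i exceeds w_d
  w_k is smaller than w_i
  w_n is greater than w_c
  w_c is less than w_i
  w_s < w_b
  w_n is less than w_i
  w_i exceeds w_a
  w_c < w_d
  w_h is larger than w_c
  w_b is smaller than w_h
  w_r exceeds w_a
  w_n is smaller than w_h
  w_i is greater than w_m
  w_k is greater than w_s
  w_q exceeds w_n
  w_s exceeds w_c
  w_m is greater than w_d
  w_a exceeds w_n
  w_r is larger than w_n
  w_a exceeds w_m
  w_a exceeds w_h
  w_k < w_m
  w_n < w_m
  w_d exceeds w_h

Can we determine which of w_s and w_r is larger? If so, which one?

w_s < w_b and w_b < w_h give w_s < w_h.
Then w_h < w_d extends the chain to w_d.
With w_d < w_m: w_s < w_b < w_h < w_d < w_m.
With w_m < w_a: w_s < w_b < w_h < w_d < w_m < w_a.
With w_a < w_r: w_s < w_b < w_h < w_d < w_m < w_a < w_r.
So w_r is larger.

w_r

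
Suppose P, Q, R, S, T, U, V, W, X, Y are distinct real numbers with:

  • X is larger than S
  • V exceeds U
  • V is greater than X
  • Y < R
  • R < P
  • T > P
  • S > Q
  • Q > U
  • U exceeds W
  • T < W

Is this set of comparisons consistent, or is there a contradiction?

consistent

The single ordering Y < R < P < T < W < U < Q < S < X < V satisfies every listed relation, so no contradiction arises.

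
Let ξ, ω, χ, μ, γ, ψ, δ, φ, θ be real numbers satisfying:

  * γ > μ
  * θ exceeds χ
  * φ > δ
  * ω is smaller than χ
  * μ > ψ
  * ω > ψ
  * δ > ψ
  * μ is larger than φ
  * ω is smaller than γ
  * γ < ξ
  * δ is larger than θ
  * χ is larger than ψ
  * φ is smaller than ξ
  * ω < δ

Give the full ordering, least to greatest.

ψ < ω < χ < θ < δ < φ < μ < γ < ξ

The consecutive links are each given: ψ < ω; ω < χ; χ < θ; θ < δ; δ < φ; φ < μ; μ < γ; γ < ξ.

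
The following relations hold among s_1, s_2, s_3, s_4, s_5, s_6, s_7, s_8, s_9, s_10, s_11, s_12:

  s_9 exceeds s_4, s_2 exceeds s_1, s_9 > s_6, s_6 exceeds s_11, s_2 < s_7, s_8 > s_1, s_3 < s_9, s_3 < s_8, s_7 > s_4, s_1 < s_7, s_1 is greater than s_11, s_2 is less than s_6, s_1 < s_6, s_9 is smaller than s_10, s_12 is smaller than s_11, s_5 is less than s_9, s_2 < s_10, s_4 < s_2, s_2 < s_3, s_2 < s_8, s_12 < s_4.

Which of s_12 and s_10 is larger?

s_10

s_12 < s_11 and s_11 < s_1 give s_12 < s_1.
Then s_1 < s_2 extends the chain to s_2.
Then s_2 < s_3 extends the chain to s_3.
Then s_3 < s_9 extends the chain to s_9.
With s_9 < s_10: s_12 < s_11 < s_1 < s_2 < s_3 < s_9 < s_10.
So s_12 < s_10; s_10 is the larger of the two.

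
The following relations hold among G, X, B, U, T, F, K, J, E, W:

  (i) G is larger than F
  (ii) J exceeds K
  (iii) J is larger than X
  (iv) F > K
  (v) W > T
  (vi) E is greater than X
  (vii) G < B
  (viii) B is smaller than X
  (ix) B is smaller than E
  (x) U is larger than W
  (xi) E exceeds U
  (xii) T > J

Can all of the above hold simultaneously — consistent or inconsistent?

The single ordering K < F < G < B < X < J < T < W < U < E satisfies every listed relation, so no contradiction arises.

consistent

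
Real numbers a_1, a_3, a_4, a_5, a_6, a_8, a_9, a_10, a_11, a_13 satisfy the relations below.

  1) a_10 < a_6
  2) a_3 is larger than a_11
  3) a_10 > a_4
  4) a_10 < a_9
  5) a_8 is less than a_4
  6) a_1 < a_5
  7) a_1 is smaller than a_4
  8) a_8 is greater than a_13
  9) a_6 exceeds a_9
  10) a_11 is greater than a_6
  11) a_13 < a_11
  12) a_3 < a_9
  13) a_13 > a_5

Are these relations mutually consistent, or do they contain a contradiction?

Chaining the given relations yields a_6 < a_11 < a_3 < a_9, so a_6 < a_9. But one relation states a_9 < a_6. These cannot both hold.

inconsistent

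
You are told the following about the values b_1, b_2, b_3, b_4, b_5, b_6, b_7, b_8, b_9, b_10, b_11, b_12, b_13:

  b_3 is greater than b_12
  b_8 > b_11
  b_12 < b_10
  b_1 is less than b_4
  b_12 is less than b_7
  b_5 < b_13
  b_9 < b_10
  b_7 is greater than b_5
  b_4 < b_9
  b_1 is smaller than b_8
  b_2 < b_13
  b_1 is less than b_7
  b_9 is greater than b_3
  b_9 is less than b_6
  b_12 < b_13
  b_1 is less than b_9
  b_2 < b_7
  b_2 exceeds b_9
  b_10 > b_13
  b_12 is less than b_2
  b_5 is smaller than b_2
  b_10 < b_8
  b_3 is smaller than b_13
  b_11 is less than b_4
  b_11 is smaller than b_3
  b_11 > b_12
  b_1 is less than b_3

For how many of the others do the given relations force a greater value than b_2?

The elements the relations force above b_2 are b_13, b_10, b_8, b_7 — no chain reaches any other.
That is 4.

4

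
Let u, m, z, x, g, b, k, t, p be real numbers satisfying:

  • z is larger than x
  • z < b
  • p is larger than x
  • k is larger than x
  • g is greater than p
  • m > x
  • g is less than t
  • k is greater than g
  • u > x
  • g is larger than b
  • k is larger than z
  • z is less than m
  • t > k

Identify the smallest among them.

x

z is not least since x < z; p is not least since x < p; u is not least since x < u; m is not least since x < m; b is not least since z < b; g is not least since p < g; k is not least since x < k; t is not least since g < t.
Only x has nothing below it, so x is the smallest.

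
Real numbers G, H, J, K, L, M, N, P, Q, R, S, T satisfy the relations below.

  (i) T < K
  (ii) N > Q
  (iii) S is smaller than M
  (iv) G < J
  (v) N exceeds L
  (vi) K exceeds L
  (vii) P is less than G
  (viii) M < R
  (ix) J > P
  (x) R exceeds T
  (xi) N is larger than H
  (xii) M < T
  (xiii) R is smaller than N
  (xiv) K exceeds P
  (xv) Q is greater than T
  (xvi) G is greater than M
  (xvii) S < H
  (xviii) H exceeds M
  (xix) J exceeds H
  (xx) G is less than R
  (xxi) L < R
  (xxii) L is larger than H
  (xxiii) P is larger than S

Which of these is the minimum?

Chaining upward from S: directly above it, M, P, H; then G, T, L, R, J, K, N; then Q.
That covers every other element, and nothing is given below S, so S is the minimum.

S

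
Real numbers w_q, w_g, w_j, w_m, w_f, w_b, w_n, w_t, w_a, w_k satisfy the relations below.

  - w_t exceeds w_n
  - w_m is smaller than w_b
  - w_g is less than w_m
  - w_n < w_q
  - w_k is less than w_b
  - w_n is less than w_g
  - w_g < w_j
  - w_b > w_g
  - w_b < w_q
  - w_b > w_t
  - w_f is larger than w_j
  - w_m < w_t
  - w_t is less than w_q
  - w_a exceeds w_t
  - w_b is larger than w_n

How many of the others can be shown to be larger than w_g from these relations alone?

The elements the relations force above w_g are w_m, w_t, w_j, w_f, w_b, w_q, w_a — no chain reaches any other.
That is 7.

7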